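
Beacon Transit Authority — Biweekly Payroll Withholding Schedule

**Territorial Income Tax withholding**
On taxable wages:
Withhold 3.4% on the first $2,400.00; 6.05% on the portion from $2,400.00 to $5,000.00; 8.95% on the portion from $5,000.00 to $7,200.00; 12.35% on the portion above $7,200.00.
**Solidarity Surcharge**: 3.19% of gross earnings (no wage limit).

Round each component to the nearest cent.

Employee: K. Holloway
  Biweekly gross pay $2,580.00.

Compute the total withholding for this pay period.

Territorial Income Tax: taxable = $2,580.00
  $81.60 + 6.05% × ($2,580.00 − $2,400.00) = $81.60 + 6.05% × $180.00 = $92.49
Solidarity Surcharge: 3.19% × $2,580.00 = $82.30
Total: $92.49 + $82.30 = $174.79

$174.79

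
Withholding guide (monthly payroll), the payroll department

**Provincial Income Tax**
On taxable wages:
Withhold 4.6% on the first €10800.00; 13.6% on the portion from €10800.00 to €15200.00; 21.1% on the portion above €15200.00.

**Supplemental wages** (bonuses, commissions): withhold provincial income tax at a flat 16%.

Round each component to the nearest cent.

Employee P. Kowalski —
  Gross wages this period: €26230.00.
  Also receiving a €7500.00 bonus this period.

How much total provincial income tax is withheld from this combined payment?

Provincial Income Tax: taxable = €26230.00
  €1095.20 + 21.1% × (€26230.00 − €15200.00) = €1095.20 + 21.1% × €11030.00 = €3422.53
Supplemental (16% flat on bonus): 16% × €7500.00 = €1200.00
Total provincial income tax: €3422.53 + €1200.00 = €4622.53

€4622.53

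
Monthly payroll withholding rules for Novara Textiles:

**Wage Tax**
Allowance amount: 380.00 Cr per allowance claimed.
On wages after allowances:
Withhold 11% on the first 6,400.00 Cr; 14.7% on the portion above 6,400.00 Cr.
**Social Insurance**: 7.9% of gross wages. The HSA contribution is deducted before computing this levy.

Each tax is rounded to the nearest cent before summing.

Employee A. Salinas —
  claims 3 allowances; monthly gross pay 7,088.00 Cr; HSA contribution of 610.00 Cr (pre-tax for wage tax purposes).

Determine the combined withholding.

Wage Tax: taxable = 7,088.00 Cr − 610.00 Cr − 3×380.00 Cr = 5,338.00 Cr
  11% × 5,338.00 Cr = 587.18 Cr
Social Insurance: 7.9% × 6,478.00 Cr = 511.76 Cr
Total: 587.18 Cr + 511.76 Cr = 1,098.94 Cr

1,098.94 Cr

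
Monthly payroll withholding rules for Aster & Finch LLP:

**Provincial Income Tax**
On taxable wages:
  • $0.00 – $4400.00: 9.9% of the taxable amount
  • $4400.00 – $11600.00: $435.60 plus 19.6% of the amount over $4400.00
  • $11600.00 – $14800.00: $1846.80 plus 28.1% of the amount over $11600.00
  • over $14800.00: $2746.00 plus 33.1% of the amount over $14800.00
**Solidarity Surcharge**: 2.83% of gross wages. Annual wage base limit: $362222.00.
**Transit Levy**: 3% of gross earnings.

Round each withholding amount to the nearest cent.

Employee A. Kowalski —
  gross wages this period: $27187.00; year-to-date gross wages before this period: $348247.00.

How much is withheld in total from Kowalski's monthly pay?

$8057.20

Provincial Income Tax: taxable = $27187.00
  $2746.00 + 33.1% × ($27187.00 − $14800.00) = $2746.00 + 33.1% × $12387.00 = $6846.10
Solidarity Surcharge: cap $362222.00 − YTD $348247.00 = $13975.00 subject; 2.83% × $13975.00 = $395.49
Transit Levy: 3% × $27187.00 = $815.61
Total: $6846.10 + $395.49 + $815.61 = $8057.20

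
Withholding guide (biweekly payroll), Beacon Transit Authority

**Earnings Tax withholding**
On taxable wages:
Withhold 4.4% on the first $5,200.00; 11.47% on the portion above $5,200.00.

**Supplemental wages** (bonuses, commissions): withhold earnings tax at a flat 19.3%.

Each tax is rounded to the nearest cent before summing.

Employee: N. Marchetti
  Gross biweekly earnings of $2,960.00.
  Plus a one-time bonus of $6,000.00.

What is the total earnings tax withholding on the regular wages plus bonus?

Earnings Tax: taxable = $2,960.00
  4.4% × $2,960.00 = $130.24
Supplemental (19.3% flat on bonus): 19.3% × $6,000.00 = $1,158.00
Total earnings tax: $130.24 + $1,158.00 = $1,288.24

$1,288.24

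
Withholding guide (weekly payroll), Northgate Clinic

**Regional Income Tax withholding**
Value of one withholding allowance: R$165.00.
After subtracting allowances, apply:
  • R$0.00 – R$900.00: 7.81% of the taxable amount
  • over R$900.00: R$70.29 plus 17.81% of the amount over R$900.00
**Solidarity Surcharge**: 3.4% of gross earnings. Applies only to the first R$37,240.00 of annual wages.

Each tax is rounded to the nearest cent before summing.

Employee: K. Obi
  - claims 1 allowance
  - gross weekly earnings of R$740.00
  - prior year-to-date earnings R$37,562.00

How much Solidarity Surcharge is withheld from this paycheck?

R$0.00

Solidarity Surcharge: YTD R$37,562.00 ≥ cap R$37,240.00 → R$0.00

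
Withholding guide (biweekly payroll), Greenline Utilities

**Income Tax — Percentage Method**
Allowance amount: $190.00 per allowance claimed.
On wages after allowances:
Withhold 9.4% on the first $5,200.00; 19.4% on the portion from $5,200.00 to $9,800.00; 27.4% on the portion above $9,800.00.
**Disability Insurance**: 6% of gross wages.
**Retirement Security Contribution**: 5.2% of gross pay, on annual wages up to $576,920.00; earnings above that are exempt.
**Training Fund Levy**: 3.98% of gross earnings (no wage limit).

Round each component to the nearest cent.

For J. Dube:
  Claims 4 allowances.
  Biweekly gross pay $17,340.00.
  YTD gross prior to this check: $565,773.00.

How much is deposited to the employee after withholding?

Income Tax: taxable = $17,340.00 − 4×$190.00 = $16,580.00
  $1,381.20 + 27.4% × ($16,580.00 − $9,800.00) = $1,381.20 + 27.4% × $6,780.00 = $3,238.92
Disability Insurance: 6% × $17,340.00 = $1,040.40
Retirement Security Contribution: cap $576,920.00 − YTD $565,773.00 = $11,147.00 subject; 5.2% × $11,147.00 = $579.64
Training Fund Levy: 3.98% × $17,340.00 = $690.13
Total withheld: $3,238.92 + $1,040.40 + $579.64 + $690.13 = $5,549.09
Net pay: $17,340.00 − $5,549.09 = $11,790.91

$11,790.91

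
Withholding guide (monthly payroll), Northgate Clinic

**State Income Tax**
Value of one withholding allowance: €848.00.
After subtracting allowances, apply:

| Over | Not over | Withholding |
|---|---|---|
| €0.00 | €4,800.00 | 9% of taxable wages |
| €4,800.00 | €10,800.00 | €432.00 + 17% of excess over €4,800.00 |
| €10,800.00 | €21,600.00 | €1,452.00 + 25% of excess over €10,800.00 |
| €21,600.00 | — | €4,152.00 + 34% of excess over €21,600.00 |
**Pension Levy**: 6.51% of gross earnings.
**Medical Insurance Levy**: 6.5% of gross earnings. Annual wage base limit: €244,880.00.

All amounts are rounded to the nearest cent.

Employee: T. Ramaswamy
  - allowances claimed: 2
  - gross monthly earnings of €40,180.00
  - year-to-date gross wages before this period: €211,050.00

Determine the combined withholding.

State Income Tax: taxable = €40,180.00 − 2×€848.00 = €38,484.00
  €4,152.00 + 34% × (€38,484.00 − €21,600.00) = €4,152.00 + 34% × €16,884.00 = €9,892.56
Pension Levy: 6.51% × €40,180.00 = €2,615.72
Medical Insurance Levy: cap €244,880.00 − YTD €211,050.00 = €33,830.00 subject; 6.5% × €33,830.00 = €2,198.95
Total: €9,892.56 + €2,615.72 + €2,198.95 = €14,707.23

€14,707.23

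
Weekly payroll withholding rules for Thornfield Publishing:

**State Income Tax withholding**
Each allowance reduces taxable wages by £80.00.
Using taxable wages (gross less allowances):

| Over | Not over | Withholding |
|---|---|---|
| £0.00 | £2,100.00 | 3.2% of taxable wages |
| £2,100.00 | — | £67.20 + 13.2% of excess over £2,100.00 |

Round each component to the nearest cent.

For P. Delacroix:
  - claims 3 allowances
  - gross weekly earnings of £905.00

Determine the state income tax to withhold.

State Income Tax: taxable = £905.00 − 3×£80.00 = £665.00
  3.2% × £665.00 = £21.28

£21.28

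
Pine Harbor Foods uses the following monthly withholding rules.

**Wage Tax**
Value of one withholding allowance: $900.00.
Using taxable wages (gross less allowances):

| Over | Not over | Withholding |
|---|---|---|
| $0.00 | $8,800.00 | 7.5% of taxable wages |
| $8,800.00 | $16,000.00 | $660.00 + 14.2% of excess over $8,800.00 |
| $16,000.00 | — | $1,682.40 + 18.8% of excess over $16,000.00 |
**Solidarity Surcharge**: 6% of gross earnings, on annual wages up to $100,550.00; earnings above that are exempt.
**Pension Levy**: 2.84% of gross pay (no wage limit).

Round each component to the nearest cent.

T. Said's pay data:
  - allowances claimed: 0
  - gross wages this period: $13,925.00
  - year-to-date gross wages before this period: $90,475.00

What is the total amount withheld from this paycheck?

$2,387.72

Wage Tax: taxable = $13,925.00
  $660.00 + 14.2% × ($13,925.00 − $8,800.00) = $660.00 + 14.2% × $5,125.00 = $1,387.75
Solidarity Surcharge: cap $100,550.00 − YTD $90,475.00 = $10,075.00 subject; 6% × $10,075.00 = $604.50
Pension Levy: 2.84% × $13,925.00 = $395.47
Total: $1,387.75 + $604.50 + $395.47 = $2,387.72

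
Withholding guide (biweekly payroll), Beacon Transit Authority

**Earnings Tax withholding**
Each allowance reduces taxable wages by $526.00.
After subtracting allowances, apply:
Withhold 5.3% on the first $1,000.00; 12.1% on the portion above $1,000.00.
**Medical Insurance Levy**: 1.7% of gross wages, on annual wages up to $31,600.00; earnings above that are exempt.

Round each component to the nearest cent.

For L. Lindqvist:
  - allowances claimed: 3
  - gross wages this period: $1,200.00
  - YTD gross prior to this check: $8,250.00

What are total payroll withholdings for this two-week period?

$20.40

Earnings Tax: taxable = $1,200.00 − 3×$526.00 = $-378.00
  Taxable ≤ 0 → $0.00
Medical Insurance Levy: 1.7% × $1,200.00 = $20.40
Total: $0.00 + $20.40 = $20.40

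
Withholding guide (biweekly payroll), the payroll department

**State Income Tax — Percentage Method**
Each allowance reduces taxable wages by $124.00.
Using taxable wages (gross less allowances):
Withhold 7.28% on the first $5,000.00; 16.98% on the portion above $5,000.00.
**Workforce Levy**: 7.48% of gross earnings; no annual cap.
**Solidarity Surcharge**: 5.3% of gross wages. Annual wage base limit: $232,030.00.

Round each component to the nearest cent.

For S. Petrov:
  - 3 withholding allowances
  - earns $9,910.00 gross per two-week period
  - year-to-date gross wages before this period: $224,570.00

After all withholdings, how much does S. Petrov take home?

$7,638.80

State Income Tax: taxable = $9,910.00 − 3×$124.00 = $9,538.00
  $364.00 + 16.98% × ($9,538.00 − $5,000.00) = $364.00 + 16.98% × $4,538.00 = $1,134.55
Workforce Levy: 7.48% × $9,910.00 = $741.27
Solidarity Surcharge: cap $232,030.00 − YTD $224,570.00 = $7,460.00 subject; 5.3% × $7,460.00 = $395.38
Total withheld: $1,134.55 + $741.27 + $395.38 = $2,271.20
Net pay: $9,910.00 − $2,271.20 = $7,638.80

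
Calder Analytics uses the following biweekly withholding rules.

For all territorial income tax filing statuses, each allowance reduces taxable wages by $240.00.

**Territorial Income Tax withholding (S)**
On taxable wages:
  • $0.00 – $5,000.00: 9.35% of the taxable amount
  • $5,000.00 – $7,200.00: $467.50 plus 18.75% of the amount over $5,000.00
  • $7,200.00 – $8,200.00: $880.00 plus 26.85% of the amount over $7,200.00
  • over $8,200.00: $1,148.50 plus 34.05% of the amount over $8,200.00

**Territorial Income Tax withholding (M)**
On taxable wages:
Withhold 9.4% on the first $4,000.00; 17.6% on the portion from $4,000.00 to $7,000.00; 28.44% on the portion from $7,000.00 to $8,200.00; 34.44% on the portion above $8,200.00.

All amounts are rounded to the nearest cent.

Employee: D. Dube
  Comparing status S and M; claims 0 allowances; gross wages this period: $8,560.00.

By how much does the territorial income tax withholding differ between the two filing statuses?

$98.18

Territorial Income Tax (S): taxable = $8,560.00
  $1,148.50 + 34.05% × ($8,560.00 − $8,200.00) = $1,148.50 + 34.05% × $360.00 = $1,271.08
Territorial Income Tax (M): taxable = $8,560.00
  $1,245.28 + 34.44% × ($8,560.00 − $8,200.00) = $1,245.28 + 34.44% × $360.00 = $1,369.26
Difference: |$1,271.08 − $1,369.26| = $98.18 (higher under M)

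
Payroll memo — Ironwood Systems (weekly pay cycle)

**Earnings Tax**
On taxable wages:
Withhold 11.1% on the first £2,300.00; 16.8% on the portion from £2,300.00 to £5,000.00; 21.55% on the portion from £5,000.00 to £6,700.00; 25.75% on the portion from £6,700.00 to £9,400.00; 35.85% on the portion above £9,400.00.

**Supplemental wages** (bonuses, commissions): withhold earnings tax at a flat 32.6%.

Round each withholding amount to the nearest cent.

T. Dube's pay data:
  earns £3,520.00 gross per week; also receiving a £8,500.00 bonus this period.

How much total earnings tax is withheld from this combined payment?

Earnings Tax: taxable = £3,520.00
  £255.30 + 16.8% × (£3,520.00 − £2,300.00) = £255.30 + 16.8% × £1,220.00 = £460.26
Supplemental (32.6% flat on bonus): 32.6% × £8,500.00 = £2,771.00
Total earnings tax: £460.26 + £2,771.00 = £3,231.26

£3,231.26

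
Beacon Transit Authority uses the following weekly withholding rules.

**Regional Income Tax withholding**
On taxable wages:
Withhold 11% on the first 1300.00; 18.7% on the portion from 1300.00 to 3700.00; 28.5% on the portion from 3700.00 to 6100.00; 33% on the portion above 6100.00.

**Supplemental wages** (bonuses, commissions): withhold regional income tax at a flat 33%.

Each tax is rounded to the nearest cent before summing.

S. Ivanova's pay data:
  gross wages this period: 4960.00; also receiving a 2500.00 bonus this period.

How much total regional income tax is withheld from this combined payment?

Regional Income Tax: taxable = 4960.00
  591.80 + 28.5% × (4960.00 − 3700.00) = 591.80 + 28.5% × 1260.00 = 950.90
Supplemental (33% flat on bonus): 33% × 2500.00 = 825.00
Total regional income tax: 950.90 + 825.00 = 1775.90

1775.90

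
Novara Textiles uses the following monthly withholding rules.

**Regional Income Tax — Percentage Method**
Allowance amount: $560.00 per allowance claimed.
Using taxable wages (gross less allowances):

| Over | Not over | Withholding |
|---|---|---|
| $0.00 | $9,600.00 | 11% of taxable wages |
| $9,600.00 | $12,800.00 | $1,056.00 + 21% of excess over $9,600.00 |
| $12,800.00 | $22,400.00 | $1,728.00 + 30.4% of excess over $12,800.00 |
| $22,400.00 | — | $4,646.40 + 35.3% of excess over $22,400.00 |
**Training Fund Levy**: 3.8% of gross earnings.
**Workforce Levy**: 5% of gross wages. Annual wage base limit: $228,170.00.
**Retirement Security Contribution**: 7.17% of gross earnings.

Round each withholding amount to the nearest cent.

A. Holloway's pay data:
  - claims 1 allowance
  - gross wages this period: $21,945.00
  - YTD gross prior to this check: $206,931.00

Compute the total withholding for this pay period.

$7,807.16

Regional Income Tax: taxable = $21,945.00 − 1×$560.00 = $21,385.00
  $1,728.00 + 30.4% × ($21,385.00 − $12,800.00) = $1,728.00 + 30.4% × $8,585.00 = $4,337.84
Training Fund Levy: 3.8% × $21,945.00 = $833.91
Workforce Levy: cap $228,170.00 − YTD $206,931.00 = $21,239.00 subject; 5% × $21,239.00 = $1,061.95
Retirement Security Contribution: 7.17% × $21,945.00 = $1,573.46
Total: $4,337.84 + $833.91 + $1,061.95 + $1,573.46 = $7,807.16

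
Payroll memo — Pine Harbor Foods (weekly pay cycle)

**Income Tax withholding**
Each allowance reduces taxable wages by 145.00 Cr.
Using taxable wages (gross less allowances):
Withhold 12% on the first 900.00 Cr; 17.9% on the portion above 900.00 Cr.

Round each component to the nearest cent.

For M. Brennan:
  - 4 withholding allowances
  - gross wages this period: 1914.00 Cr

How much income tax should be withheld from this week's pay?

185.69 Cr

Income Tax: taxable = 1914.00 Cr − 4×145.00 Cr = 1334.00 Cr
  108.00 Cr + 17.9% × (1334.00 Cr − 900.00 Cr) = 108.00 Cr + 17.9% × 434.00 Cr = 185.69 Cr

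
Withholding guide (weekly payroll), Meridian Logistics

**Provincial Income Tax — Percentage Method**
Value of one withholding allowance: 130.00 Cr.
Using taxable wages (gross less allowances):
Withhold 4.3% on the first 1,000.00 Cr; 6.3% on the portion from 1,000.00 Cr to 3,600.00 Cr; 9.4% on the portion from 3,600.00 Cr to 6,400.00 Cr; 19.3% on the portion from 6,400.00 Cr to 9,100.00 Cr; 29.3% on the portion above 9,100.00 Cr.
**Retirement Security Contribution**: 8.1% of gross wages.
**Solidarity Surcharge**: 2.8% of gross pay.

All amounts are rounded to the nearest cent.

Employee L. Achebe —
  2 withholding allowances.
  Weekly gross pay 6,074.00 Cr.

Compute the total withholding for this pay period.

1,076.98 Cr

Provincial Income Tax: taxable = 6,074.00 Cr − 2×130.00 Cr = 5,814.00 Cr
  206.80 Cr + 9.4% × (5,814.00 Cr − 3,600.00 Cr) = 206.80 Cr + 9.4% × 2,214.00 Cr = 414.92 Cr
Retirement Security Contribution: 8.1% × 6,074.00 Cr = 491.99 Cr
Solidarity Surcharge: 2.8% × 6,074.00 Cr = 170.07 Cr
Total: 414.92 Cr + 491.99 Cr + 170.07 Cr = 1,076.98 Cr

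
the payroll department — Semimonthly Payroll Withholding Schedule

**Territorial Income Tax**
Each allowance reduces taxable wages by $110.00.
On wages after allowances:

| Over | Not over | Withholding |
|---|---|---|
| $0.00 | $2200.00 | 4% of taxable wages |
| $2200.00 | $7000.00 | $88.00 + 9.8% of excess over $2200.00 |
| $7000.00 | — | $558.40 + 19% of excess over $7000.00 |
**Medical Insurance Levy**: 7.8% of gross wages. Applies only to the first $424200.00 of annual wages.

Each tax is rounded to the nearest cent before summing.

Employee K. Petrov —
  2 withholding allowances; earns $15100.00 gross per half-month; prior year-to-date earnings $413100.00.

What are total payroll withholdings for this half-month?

Territorial Income Tax: taxable = $15100.00 − 2×$110.00 = $14880.00
  $558.40 + 19% × ($14880.00 − $7000.00) = $558.40 + 19% × $7880.00 = $2055.60
Medical Insurance Levy: cap $424200.00 − YTD $413100.00 = $11100.00 subject; 7.8% × $11100.00 = $865.80
Total: $2055.60 + $865.80 = $2921.40

$2921.40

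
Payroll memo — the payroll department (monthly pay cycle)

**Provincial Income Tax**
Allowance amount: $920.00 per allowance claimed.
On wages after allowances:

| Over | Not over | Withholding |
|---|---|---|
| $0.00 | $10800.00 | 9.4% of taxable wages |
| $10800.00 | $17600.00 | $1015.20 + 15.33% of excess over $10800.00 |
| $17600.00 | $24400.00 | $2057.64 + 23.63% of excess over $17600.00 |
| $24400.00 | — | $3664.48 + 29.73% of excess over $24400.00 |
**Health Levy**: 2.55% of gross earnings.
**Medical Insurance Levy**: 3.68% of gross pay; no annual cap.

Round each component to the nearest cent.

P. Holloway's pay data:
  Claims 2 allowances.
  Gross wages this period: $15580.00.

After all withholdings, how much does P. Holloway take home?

Provincial Income Tax: taxable = $15580.00 − 2×$920.00 = $13740.00
  $1015.20 + 15.33% × ($13740.00 − $10800.00) = $1015.20 + 15.33% × $2940.00 = $1465.90
Health Levy: 2.55% × $15580.00 = $397.29
Medical Insurance Levy: 3.68% × $15580.00 = $573.34
Total withheld: $1465.90 + $397.29 + $573.34 = $2436.53
Net pay: $15580.00 − $2436.53 = $13143.47

$13143.47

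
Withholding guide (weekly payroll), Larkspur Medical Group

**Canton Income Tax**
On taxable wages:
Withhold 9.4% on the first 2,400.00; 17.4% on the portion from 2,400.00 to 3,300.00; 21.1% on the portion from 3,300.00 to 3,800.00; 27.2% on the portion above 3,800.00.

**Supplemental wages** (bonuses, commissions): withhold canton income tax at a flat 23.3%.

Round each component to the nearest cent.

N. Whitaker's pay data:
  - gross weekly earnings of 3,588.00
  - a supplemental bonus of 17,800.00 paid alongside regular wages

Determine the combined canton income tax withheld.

4,590.37

Canton Income Tax: taxable = 3,588.00
  382.20 + 21.1% × (3,588.00 − 3,300.00) = 382.20 + 21.1% × 288.00 = 442.97
Supplemental (23.3% flat on bonus): 23.3% × 17,800.00 = 4,147.40
Total canton income tax: 442.97 + 4,147.40 = 4,590.37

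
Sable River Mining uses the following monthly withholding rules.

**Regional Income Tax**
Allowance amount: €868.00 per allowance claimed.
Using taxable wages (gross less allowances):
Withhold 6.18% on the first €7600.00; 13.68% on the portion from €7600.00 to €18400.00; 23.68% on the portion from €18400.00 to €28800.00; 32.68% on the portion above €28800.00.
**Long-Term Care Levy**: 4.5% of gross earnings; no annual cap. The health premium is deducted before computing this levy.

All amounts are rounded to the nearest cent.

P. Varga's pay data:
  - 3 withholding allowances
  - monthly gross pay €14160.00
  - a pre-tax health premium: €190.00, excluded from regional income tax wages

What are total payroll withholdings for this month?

€1613.52

Regional Income Tax: taxable = €14160.00 − €190.00 − 3×€868.00 = €11366.00
  €469.68 + 13.68% × (€11366.00 − €7600.00) = €469.68 + 13.68% × €3766.00 = €984.87
Long-Term Care Levy: 4.5% × €13970.00 = €628.65
Total: €984.87 + €628.65 = €1613.52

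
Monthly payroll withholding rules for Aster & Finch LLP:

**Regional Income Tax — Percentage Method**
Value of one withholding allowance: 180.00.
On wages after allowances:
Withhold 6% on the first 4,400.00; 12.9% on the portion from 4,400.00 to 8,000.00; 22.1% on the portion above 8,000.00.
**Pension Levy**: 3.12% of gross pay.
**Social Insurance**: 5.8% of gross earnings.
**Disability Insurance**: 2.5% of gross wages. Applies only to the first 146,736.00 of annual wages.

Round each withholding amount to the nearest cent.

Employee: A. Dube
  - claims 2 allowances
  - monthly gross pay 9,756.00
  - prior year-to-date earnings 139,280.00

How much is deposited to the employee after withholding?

7,662.44

Regional Income Tax: taxable = 9,756.00 − 2×180.00 = 9,396.00
  728.40 + 22.1% × (9,396.00 − 8,000.00) = 728.40 + 22.1% × 1,396.00 = 1,036.92
Pension Levy: 3.12% × 9,756.00 = 304.39
Social Insurance: 5.8% × 9,756.00 = 565.85
Disability Insurance: cap 146,736.00 − YTD 139,280.00 = 7,456.00 subject; 2.5% × 7,456.00 = 186.40
Total withheld: 1,036.92 + 304.39 + 565.85 + 186.40 = 2,093.56
Net pay: 9,756.00 − 2,093.56 = 7,662.44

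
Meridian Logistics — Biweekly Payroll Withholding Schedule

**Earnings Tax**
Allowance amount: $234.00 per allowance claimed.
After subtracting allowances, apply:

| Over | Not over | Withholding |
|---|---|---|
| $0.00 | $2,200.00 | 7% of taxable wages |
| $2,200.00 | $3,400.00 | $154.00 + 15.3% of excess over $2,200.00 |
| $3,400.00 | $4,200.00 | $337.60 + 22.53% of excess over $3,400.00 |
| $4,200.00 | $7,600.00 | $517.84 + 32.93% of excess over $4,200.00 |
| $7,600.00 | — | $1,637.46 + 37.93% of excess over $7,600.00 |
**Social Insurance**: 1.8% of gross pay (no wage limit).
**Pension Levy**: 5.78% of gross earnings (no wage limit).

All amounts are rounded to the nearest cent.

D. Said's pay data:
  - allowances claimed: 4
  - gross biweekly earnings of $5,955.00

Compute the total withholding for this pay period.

$1,238.93

Earnings Tax: taxable = $5,955.00 − 4×$234.00 = $5,019.00
  $517.84 + 32.93% × ($5,019.00 − $4,200.00) = $517.84 + 32.93% × $819.00 = $787.54
Social Insurance: 1.8% × $5,955.00 = $107.19
Pension Levy: 5.78% × $5,955.00 = $344.20
Total: $787.54 + $107.19 + $344.20 = $1,238.93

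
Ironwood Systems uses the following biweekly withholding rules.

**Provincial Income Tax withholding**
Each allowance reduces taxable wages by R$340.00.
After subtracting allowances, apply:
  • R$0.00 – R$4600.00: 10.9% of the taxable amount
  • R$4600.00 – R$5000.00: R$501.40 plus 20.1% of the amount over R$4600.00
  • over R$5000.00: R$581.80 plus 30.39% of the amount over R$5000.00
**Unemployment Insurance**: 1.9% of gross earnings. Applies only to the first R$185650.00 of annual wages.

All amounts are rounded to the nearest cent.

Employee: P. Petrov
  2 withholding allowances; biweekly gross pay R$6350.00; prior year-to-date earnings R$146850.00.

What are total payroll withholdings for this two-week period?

R$906.06

Provincial Income Tax: taxable = R$6350.00 − 2×R$340.00 = R$5670.00
  R$581.80 + 30.39% × (R$5670.00 − R$5000.00) = R$581.80 + 30.39% × R$670.00 = R$785.41
Unemployment Insurance: 1.9% × R$6350.00 = R$120.65
Total: R$785.41 + R$120.65 = R$906.06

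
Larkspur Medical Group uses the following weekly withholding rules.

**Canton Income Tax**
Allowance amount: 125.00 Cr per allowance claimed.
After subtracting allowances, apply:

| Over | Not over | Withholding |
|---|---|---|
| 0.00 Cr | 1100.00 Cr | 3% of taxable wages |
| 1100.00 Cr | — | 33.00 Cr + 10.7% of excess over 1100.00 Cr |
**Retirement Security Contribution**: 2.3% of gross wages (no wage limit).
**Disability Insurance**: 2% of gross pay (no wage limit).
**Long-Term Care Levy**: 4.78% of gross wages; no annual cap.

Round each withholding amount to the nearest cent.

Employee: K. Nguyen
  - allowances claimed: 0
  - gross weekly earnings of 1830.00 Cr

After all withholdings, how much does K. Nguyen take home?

1552.73 Cr

Canton Income Tax: taxable = 1830.00 Cr
  33.00 Cr + 10.7% × (1830.00 Cr − 1100.00 Cr) = 33.00 Cr + 10.7% × 730.00 Cr = 111.11 Cr
Retirement Security Contribution: 2.3% × 1830.00 Cr = 42.09 Cr
Disability Insurance: 2% × 1830.00 Cr = 36.60 Cr
Long-Term Care Levy: 4.78% × 1830.00 Cr = 87.47 Cr
Total withheld: 111.11 Cr + 42.09 Cr + 36.60 Cr + 87.47 Cr = 277.27 Cr
Net pay: 1830.00 Cr − 277.27 Cr = 1552.73 Cr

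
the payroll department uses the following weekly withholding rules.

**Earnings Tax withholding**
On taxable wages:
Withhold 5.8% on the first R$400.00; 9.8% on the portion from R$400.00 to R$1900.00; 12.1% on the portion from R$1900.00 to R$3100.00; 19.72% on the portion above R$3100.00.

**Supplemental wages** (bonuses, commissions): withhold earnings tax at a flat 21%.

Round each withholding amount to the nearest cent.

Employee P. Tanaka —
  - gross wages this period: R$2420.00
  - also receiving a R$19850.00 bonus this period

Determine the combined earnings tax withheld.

R$4401.62

Earnings Tax: taxable = R$2420.00
  R$170.20 + 12.1% × (R$2420.00 − R$1900.00) = R$170.20 + 12.1% × R$520.00 = R$233.12
Supplemental (21% flat on bonus): 21% × R$19850.00 = R$4168.50
Total earnings tax: R$233.12 + R$4168.50 = R$4401.62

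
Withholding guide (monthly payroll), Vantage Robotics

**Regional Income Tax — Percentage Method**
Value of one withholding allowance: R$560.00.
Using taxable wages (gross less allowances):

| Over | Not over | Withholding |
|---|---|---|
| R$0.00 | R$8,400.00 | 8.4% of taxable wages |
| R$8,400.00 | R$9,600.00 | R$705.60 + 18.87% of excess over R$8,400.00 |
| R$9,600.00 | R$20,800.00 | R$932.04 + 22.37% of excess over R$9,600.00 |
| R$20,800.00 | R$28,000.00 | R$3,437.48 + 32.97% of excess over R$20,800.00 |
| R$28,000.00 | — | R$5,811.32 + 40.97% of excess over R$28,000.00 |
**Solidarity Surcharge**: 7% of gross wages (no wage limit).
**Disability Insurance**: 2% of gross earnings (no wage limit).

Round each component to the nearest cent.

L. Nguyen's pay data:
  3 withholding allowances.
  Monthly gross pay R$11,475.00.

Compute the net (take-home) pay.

R$9,466.59

Regional Income Tax: taxable = R$11,475.00 − 3×R$560.00 = R$9,795.00
  R$932.04 + 22.37% × (R$9,795.00 − R$9,600.00) = R$932.04 + 22.37% × R$195.00 = R$975.66
Solidarity Surcharge: 7% × R$11,475.00 = R$803.25
Disability Insurance: 2% × R$11,475.00 = R$229.50
Total withheld: R$975.66 + R$803.25 + R$229.50 = R$2,008.41
Net pay: R$11,475.00 − R$2,008.41 = R$9,466.59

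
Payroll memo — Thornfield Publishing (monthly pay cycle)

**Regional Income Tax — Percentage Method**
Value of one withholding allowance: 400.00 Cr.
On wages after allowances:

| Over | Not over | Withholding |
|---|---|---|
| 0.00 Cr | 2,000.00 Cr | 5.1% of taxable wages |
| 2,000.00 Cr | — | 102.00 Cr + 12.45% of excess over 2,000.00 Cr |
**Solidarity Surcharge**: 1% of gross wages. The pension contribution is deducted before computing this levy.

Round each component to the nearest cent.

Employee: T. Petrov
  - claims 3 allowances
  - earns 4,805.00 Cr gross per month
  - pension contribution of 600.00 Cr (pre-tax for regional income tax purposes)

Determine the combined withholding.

269.17 Cr

Regional Income Tax: taxable = 4,805.00 Cr − 600.00 Cr − 3×400.00 Cr = 3,005.00 Cr
  102.00 Cr + 12.45% × (3,005.00 Cr − 2,000.00 Cr) = 102.00 Cr + 12.45% × 1,005.00 Cr = 227.12 Cr
Solidarity Surcharge: 1% × 4,205.00 Cr = 42.05 Cr
Total: 227.12 Cr + 42.05 Cr = 269.17 Cr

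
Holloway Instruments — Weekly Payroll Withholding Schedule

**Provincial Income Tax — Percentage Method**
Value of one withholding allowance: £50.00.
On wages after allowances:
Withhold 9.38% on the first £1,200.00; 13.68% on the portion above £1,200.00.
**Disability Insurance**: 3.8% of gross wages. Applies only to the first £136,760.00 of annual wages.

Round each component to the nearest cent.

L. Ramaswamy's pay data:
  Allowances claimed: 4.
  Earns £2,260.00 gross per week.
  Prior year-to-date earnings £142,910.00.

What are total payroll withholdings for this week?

Provincial Income Tax: taxable = £2,260.00 − 4×£50.00 = £2,060.00
  £112.56 + 13.68% × (£2,060.00 − £1,200.00) = £112.56 + 13.68% × £860.00 = £230.21
Disability Insurance: YTD £142,910.00 ≥ cap £136,760.00 → £0.00
Total: £230.21 + £0.00 = £230.21

£230.21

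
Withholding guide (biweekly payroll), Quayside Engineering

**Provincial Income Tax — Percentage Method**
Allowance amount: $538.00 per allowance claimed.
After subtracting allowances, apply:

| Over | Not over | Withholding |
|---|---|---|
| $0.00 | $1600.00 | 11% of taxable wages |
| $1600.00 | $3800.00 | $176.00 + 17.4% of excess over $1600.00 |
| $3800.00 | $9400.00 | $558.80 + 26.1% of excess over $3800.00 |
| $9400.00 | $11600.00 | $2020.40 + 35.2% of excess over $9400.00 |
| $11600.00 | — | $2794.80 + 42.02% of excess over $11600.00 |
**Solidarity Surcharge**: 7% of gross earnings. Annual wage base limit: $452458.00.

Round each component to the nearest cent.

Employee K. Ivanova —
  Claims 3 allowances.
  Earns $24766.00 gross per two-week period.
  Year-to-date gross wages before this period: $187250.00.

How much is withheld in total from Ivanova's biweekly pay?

$9382.57

Provincial Income Tax: taxable = $24766.00 − 3×$538.00 = $23152.00
  $2794.80 + 42.02% × ($23152.00 − $11600.00) = $2794.80 + 42.02% × $11552.00 = $7648.95
Solidarity Surcharge: 7% × $24766.00 = $1733.62
Total: $7648.95 + $1733.62 = $9382.57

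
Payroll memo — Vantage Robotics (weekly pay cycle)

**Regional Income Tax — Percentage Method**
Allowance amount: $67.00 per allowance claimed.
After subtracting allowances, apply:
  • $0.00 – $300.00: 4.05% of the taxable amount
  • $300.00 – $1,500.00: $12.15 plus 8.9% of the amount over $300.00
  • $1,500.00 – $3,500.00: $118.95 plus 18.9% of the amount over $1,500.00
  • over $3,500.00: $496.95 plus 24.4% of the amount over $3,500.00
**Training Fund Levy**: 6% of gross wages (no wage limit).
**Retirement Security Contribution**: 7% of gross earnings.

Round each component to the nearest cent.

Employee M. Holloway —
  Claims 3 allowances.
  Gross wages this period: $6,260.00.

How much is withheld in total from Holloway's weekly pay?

Regional Income Tax: taxable = $6,260.00 − 3×$67.00 = $6,059.00
  $496.95 + 24.4% × ($6,059.00 − $3,500.00) = $496.95 + 24.4% × $2,559.00 = $1,121.35
Training Fund Levy: 6% × $6,260.00 = $375.60
Retirement Security Contribution: 7% × $6,260.00 = $438.20
Total: $1,121.35 + $375.60 + $438.20 = $1,935.15

$1,935.15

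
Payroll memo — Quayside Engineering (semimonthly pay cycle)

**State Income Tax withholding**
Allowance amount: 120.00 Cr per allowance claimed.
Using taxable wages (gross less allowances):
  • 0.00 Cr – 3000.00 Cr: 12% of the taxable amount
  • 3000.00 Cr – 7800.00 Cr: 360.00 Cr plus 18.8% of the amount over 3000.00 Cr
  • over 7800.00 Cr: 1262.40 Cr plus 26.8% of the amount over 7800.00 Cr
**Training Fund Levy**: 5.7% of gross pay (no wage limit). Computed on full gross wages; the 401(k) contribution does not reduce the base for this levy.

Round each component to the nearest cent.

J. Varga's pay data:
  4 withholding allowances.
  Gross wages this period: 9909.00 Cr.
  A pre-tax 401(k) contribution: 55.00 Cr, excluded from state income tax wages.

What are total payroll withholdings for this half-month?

State Income Tax: taxable = 9909.00 Cr − 55.00 Cr − 4×120.00 Cr = 9374.00 Cr
  1262.40 Cr + 26.8% × (9374.00 Cr − 7800.00 Cr) = 1262.40 Cr + 26.8% × 1574.00 Cr = 1684.23 Cr
Training Fund Levy: 5.7% × 9909.00 Cr = 564.81 Cr
Total: 1684.23 Cr + 564.81 Cr = 2249.04 Cr

2249.04 Cr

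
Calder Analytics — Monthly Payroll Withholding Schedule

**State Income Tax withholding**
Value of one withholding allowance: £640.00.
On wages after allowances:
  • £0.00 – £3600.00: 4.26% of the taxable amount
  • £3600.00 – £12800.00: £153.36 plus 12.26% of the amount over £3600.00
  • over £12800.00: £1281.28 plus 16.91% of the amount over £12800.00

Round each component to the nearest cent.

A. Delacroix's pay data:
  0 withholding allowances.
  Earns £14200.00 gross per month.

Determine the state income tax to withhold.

State Income Tax: taxable = £14200.00
  £1281.28 + 16.91% × (£14200.00 − £12800.00) = £1281.28 + 16.91% × £1400.00 = £1518.02

£1518.02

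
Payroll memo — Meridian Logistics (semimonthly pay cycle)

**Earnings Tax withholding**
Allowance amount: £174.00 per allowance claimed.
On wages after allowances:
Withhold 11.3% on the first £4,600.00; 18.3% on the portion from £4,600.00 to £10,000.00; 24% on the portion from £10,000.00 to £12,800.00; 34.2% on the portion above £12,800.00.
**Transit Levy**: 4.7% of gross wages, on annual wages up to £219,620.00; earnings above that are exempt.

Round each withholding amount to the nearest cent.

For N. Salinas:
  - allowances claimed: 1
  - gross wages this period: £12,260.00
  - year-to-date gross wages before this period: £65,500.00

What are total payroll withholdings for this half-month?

Earnings Tax: taxable = £12,260.00 − 1×£174.00 = £12,086.00
  £1,508.00 + 24% × (£12,086.00 − £10,000.00) = £1,508.00 + 24% × £2,086.00 = £2,008.64
Transit Levy: 4.7% × £12,260.00 = £576.22
Total: £2,008.64 + £576.22 = £2,584.86

£2,584.86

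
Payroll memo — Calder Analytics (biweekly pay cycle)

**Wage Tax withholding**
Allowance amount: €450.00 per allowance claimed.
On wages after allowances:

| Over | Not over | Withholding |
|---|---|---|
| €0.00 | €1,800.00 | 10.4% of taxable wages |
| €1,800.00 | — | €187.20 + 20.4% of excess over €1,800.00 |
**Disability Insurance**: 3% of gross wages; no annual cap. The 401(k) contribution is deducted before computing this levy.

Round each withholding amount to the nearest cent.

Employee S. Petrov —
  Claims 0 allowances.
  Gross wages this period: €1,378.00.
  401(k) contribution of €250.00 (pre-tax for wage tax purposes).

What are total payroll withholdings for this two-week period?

Wage Tax: taxable = €1,378.00 − €250.00 = €1,128.00
  10.4% × €1,128.00 = €117.31
Disability Insurance: 3% × €1,128.00 = €33.84
Total: €117.31 + €33.84 = €151.15

€151.15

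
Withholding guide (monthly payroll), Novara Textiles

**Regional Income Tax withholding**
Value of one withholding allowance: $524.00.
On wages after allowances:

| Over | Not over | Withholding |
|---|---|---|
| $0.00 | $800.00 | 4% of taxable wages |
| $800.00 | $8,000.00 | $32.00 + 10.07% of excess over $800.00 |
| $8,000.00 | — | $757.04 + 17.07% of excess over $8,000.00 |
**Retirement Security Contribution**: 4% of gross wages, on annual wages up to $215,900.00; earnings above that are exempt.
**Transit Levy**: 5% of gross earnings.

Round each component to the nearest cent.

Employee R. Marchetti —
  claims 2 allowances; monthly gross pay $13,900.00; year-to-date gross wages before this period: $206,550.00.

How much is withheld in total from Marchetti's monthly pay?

$2,654.28

Regional Income Tax: taxable = $13,900.00 − 2×$524.00 = $12,852.00
  $757.04 + 17.07% × ($12,852.00 − $8,000.00) = $757.04 + 17.07% × $4,852.00 = $1,585.28
Retirement Security Contribution: cap $215,900.00 − YTD $206,550.00 = $9,350.00 subject; 4% × $9,350.00 = $374.00
Transit Levy: 5% × $13,900.00 = $695.00
Total: $1,585.28 + $374.00 + $695.00 = $2,654.28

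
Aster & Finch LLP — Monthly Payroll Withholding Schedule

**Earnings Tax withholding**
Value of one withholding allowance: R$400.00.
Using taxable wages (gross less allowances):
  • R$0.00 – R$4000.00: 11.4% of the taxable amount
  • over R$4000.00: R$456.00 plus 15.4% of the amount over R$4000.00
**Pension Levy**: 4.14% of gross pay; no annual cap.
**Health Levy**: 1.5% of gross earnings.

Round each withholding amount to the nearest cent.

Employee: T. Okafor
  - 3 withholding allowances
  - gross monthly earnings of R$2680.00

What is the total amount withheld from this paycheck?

Earnings Tax: taxable = R$2680.00 − 3×R$400.00 = R$1480.00
  11.4% × R$1480.00 = R$168.72
Pension Levy: 4.14% × R$2680.00 = R$110.95
Health Levy: 1.5% × R$2680.00 = R$40.20
Total: R$168.72 + R$110.95 + R$40.20 = R$319.87

R$319.87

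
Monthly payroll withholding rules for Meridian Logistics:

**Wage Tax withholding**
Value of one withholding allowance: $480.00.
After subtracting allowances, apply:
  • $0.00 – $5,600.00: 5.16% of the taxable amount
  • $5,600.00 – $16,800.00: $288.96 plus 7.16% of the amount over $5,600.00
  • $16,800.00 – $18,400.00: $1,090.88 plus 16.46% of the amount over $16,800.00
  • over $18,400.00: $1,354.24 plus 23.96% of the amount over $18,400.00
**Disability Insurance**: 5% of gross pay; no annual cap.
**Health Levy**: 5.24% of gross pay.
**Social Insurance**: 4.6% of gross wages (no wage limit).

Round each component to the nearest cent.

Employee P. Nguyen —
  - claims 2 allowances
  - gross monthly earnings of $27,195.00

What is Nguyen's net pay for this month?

Wage Tax: taxable = $27,195.00 − 2×$480.00 = $26,235.00
  $1,354.24 + 23.96% × ($26,235.00 − $18,400.00) = $1,354.24 + 23.96% × $7,835.00 = $3,231.51
Disability Insurance: 5% × $27,195.00 = $1,359.75
Health Levy: 5.24% × $27,195.00 = $1,425.02
Social Insurance: 4.6% × $27,195.00 = $1,250.97
Total withheld: $3,231.51 + $1,359.75 + $1,425.02 + $1,250.97 = $7,267.25
Net pay: $27,195.00 − $7,267.25 = $19,927.75

$19,927.75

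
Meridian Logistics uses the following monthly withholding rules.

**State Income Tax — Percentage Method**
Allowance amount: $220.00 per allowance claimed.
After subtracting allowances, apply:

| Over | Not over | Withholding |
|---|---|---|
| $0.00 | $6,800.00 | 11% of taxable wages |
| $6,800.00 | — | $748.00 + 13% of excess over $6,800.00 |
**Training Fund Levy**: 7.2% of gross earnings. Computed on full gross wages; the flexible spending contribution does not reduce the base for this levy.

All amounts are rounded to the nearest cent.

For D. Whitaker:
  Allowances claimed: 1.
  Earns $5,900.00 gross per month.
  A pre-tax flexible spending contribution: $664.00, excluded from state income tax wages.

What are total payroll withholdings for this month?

State Income Tax: taxable = $5,900.00 − $664.00 − 1×$220.00 = $5,016.00
  11% × $5,016.00 = $551.76
Training Fund Levy: 7.2% × $5,900.00 = $424.80
Total: $551.76 + $424.80 = $976.56

$976.56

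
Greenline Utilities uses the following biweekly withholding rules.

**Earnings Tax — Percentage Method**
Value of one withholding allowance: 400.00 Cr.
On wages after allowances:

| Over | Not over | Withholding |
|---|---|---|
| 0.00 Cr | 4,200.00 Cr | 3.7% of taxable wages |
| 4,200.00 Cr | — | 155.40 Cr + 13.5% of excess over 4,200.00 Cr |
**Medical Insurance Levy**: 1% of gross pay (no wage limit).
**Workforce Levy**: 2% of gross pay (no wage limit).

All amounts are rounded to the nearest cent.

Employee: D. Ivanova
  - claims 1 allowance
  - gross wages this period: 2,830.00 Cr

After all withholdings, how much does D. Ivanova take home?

Earnings Tax: taxable = 2,830.00 Cr − 1×400.00 Cr = 2,430.00 Cr
  3.7% × 2,430.00 Cr = 89.91 Cr
Medical Insurance Levy: 1% × 2,830.00 Cr = 28.30 Cr
Workforce Levy: 2% × 2,830.00 Cr = 56.60 Cr
Total withheld: 89.91 Cr + 28.30 Cr + 56.60 Cr = 174.81 Cr
Net pay: 2,830.00 Cr − 174.81 Cr = 2,655.19 Cr

2,655.19 Cr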